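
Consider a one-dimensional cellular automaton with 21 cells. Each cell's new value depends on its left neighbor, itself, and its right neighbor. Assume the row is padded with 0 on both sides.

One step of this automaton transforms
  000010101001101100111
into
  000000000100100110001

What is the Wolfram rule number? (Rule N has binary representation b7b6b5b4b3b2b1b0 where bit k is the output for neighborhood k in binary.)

80

position 19: 111 → 0  (bit 7 = 0)
position 12: 110 → 1  (bit 6 = 1)
position 5: 101 → 0  (bit 5 = 0)
position 9: 100 → 1  (bit 4 = 1)
position 11: 011 → 0  (bit 3 = 0)
position 4: 010 → 0  (bit 2 = 0)
position 3: 001 → 0  (bit 1 = 0)
position 0: 000 → 0  (bit 0 = 0)
bits b7..b0 = 01010000 = 80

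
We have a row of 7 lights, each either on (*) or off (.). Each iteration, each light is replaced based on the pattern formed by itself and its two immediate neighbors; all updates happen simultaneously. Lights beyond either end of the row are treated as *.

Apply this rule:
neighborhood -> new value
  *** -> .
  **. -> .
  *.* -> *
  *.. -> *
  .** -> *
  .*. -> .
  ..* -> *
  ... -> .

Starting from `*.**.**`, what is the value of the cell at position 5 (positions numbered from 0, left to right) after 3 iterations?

.**.**.
**.**.*
..**.**
position 5 holds *

*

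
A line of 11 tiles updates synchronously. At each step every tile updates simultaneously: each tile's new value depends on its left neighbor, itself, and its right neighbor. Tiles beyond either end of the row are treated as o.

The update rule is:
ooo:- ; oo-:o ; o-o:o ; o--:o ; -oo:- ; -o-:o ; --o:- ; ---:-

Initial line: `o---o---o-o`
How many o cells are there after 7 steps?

6

oo--oo--oo-
-oo--oo--oo
o-oo--oo---
oo-oo--oo--
-oo-oo--oo-
o-oo-oo--oo
oo-oo-oo---
count of o: 6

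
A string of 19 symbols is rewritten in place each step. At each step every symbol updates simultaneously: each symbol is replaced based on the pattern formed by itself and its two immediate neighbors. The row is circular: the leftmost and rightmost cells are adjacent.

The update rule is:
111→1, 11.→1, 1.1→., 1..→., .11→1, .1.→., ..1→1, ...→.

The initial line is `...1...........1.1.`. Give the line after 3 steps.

..1...........1....
.1...........1.....
1...........1......

1...........1......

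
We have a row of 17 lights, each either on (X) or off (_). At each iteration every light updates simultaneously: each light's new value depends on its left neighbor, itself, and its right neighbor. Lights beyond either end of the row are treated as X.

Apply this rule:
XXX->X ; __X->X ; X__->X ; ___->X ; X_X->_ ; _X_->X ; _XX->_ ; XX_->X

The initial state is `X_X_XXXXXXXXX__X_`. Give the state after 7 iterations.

XXXXX__XX__XXXXX_

X_X__XXXXXXXXXXX_
X_XXX_XXXXXXXXXX_
X__XX__XXXXXXXXX_
XXX_XXX_XXXXXXXX_
XXX__XX__XXXXXXX_
XXXXX_XXX_XXXXXX_
XXXXX__XX__XXXXX_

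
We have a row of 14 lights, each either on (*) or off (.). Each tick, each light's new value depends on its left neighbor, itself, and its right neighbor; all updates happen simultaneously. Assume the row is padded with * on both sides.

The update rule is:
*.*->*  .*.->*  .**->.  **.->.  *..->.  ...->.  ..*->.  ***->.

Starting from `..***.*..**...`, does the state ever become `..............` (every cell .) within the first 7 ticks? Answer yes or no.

yes

tick 1: .....**.......
tick 2: ..............
all cells are . at tick 2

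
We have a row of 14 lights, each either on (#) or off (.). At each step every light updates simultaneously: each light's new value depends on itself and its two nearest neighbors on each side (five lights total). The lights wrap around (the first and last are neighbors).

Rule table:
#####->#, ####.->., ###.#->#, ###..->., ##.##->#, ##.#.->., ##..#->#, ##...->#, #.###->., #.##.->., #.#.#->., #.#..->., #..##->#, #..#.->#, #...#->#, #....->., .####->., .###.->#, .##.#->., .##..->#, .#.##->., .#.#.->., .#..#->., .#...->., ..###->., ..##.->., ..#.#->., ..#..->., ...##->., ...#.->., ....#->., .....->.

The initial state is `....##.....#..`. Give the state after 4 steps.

........##....

.....##.......
......##......
.......##.....
........##....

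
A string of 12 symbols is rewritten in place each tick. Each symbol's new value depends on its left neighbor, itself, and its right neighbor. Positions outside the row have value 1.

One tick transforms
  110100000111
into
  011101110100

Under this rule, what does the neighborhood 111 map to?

0

At position 0 the neighborhood is 111; the next row has 0 there.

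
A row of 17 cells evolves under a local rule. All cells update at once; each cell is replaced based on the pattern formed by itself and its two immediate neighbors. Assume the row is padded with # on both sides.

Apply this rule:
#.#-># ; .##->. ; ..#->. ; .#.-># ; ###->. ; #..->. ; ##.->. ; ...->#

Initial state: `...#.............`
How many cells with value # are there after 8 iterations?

iteration 1: .#.#.###########.
iteration 2: #####...........#
iteration 3: ......#########..
iteration 4: .####............
iteration 5: #.....##########.
iteration 6: ..###...........#
iteration 7: ......#########..  (repeats iteration 3; period 4)
iteration 8: .####............
count of #: 4

4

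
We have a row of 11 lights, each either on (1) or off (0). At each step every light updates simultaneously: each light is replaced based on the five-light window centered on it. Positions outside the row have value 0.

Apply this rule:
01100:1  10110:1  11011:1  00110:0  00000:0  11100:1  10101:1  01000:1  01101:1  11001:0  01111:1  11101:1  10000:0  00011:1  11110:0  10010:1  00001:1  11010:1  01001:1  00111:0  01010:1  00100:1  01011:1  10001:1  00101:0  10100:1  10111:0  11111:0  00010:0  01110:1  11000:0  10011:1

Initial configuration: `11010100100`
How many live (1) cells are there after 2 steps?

3

01111111110
10100000010
count of 1: 3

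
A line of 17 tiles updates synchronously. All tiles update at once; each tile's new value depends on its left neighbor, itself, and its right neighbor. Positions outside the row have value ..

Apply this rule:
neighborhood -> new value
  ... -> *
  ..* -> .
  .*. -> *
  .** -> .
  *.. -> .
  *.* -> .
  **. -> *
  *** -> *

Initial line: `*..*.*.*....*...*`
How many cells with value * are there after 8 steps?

8

*..*.*.*.**.*.*.*
*..*.*.*..*.*.*.*
*..*.*.*..*.*.*.*  (fixed point — unchanged through step 8)
count of *: 8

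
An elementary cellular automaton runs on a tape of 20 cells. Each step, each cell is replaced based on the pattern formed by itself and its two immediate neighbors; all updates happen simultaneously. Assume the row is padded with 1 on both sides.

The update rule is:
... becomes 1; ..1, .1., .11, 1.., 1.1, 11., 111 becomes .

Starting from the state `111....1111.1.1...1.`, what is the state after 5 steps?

....11..........1...
.11....11111111...1.
....11..........1...  (repeats step 1; period 2)
step 5: ....11..........1...

....11..........1...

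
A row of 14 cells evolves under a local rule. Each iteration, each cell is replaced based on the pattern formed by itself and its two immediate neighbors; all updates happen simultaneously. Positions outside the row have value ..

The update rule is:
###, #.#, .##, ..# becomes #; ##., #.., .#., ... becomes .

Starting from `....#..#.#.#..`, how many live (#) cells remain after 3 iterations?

iteration 1: ...#..#.#.#...
iteration 2: ..#..#.#.#....
iteration 3: .#..#.#.#.....
count of #: 4

4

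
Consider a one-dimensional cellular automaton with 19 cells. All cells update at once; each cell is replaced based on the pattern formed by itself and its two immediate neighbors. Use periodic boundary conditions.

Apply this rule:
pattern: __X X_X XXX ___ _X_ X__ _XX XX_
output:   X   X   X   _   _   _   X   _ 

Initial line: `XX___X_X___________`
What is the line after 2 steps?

step 1: X___X_X___________X
step 2: ___X_X___________XX

___X_X___________XX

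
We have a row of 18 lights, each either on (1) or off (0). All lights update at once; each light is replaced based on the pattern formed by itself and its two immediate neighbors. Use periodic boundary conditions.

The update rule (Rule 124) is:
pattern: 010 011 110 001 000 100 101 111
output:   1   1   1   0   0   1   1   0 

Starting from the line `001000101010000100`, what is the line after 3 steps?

101011110001110101

001100111111000110
001110100001100111
101011110001110101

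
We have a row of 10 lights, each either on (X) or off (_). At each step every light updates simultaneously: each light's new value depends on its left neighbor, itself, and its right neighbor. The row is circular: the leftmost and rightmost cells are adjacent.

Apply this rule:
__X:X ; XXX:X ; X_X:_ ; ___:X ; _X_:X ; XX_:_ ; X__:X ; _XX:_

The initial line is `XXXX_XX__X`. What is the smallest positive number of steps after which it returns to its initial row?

step 1: XXX____XX_
step 2: _X_XXXX___
step 3: XX__XX_XXX
step 4: X_XX____XX
step 5: ____XXXX_X
step 6: XXXX_XX__X

6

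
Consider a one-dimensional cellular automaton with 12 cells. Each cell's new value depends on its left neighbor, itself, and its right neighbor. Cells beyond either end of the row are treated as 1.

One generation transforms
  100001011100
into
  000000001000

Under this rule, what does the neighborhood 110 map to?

At position 0 the neighborhood is 110; the next row has 0 there.

0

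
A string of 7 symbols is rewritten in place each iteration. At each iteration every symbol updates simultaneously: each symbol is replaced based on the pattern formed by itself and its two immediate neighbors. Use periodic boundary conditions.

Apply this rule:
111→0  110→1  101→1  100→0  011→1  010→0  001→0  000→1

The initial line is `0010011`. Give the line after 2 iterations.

0111011

iteration 1: 0000011
iteration 2: 0111011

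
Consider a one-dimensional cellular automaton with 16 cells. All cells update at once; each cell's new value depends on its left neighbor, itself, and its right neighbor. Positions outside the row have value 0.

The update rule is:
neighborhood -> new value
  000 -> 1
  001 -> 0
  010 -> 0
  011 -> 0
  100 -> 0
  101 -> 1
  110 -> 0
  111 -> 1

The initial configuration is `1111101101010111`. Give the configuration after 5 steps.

0111010010101010
0010100001010100
1001001100101001
0000000000010000
1111111111000111

1111111111000111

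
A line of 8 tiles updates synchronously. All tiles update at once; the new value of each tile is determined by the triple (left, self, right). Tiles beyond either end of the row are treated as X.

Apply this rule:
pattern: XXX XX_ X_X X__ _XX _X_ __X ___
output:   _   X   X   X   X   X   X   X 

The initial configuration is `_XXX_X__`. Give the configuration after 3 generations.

XX_XXXXX

XX_XXXXX
_XXX____
XX_XXXXX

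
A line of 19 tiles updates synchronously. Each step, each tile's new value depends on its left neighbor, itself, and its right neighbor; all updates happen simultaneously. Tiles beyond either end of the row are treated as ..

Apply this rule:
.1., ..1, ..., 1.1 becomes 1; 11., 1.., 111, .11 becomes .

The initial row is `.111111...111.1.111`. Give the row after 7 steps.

step 1: 1.......11...111...
step 2: 1.111111...11....11
step 3: 11.......11...111..
step 4: ...111111...11....1
step 5: 111.......11...1111
step 6: ....111111...11....
step 7: 1111.......11...111

1111.......11...111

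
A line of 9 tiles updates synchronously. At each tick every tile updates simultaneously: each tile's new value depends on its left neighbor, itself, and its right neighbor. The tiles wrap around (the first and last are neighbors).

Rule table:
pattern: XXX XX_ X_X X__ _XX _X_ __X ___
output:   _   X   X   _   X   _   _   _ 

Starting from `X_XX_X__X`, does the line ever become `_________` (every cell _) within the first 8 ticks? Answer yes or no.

tick 1: XXXXX___X
tick 2: ____X___X
tick 3: _________
all cells are _ at tick 3

yes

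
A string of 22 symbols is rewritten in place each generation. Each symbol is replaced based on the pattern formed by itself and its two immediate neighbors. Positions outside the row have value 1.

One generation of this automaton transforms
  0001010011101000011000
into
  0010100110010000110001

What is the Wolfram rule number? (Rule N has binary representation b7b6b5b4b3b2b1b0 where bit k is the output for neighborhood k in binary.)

42

position 9: 111 → 0  (bit 7 = 0)
position 10: 110 → 0  (bit 6 = 0)
position 4: 101 → 1  (bit 5 = 1)
position 0: 100 → 0  (bit 4 = 0)
position 8: 011 → 1  (bit 3 = 1)
position 3: 010 → 0  (bit 2 = 0)
position 2: 001 → 1  (bit 1 = 1)
position 1: 000 → 0  (bit 0 = 0)
bits b7..b0 = 00101010 = 42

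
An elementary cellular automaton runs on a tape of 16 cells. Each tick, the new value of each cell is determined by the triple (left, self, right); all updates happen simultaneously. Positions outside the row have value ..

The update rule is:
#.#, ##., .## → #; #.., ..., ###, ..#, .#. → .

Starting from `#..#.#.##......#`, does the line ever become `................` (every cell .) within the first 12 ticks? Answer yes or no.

yes

tick 1: ....#.###.......
tick 2: .....##.#.......
tick 3: .....###........
tick 4: .....#.#........
tick 5: ......#.........
tick 6: ................
all cells are . at tick 6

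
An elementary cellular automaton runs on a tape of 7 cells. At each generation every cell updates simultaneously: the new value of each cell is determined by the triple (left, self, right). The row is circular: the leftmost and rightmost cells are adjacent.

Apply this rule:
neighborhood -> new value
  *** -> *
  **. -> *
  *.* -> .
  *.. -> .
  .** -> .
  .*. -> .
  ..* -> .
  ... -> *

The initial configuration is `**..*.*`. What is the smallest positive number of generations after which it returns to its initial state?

**.....
.*.***.
....**.
***..*.
.**....
..*.***
.....**
.***..*
..**...
*..*.**
*.....*
*.***..
...**..
**..*.*

14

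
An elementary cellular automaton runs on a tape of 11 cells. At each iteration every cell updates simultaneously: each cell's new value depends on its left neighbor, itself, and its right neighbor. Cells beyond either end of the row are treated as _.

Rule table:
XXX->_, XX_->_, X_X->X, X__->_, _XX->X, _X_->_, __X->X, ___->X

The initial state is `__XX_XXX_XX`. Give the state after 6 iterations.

XXX_XX__XX_
X__XX__XX__
__XX__XX__X
XXX__XX__X_
X___XX__X__
__XXX__X__X

__XXX__X__X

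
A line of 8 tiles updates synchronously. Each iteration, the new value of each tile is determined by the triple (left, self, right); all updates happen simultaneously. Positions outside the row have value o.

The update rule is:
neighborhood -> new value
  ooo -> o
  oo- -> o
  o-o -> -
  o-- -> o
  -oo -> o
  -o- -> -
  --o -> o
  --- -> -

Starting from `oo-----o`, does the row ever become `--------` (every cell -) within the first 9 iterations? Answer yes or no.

no

ooo---oo
oooo-ooo
oooo-ooo  (fixed point — unchanged through iteration 9)
iteration 9 is oooo-ooo, still not uniform -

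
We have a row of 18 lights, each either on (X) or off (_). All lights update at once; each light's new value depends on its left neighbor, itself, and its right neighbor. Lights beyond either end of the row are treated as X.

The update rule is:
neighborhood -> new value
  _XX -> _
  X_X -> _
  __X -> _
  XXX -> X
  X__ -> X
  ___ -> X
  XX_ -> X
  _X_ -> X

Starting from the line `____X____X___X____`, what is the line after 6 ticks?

XXX_XXXX_XXX_XXXX_
XXX__XXX__XX__XXX_
XXXX__XXX__XX__XX_
XXXXX__XXX__XX__X_
XXXXXX__XXX__XX_X_
XXXXXXX__XXX__X_X_

XXXXXXX__XXX__X_X_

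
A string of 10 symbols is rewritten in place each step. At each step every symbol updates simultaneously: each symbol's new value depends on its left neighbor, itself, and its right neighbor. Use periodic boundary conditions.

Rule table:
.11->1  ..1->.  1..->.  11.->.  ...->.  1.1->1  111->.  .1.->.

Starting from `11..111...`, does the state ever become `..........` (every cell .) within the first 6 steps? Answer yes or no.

yes

1...1.....
..........
all cells are . at step 2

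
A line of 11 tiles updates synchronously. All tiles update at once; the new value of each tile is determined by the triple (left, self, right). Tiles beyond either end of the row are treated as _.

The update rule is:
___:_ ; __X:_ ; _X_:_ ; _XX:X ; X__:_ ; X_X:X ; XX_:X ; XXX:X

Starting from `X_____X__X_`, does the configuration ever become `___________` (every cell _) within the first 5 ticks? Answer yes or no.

yes

___________
all cells are _ at tick 1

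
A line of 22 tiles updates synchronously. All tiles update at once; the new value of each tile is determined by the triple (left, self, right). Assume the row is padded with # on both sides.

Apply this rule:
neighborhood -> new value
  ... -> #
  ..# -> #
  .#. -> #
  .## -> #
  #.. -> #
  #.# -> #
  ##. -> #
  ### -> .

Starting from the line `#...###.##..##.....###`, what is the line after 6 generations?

....###............###

#####.##############..
....###............###
#####.##############..  (repeats generation 1; period 2)
generation 6: ....###............###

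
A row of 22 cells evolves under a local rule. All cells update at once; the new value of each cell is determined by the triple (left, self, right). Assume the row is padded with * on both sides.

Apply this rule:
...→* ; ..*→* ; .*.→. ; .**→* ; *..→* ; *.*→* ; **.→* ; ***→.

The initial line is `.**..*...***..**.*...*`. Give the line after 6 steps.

*****.****.******.****
....***..***....***...
*****.****.******.****  (repeats step 1; period 2)
step 6: ....***..***....***...

....***..***....***...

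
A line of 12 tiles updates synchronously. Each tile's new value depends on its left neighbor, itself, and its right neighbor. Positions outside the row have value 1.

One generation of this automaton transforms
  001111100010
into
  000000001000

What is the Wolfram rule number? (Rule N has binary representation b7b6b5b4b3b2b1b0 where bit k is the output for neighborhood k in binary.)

1

position 3: 111 → 0  (bit 7 = 0)
position 6: 110 → 0  (bit 6 = 0)
position 11: 101 → 0  (bit 5 = 0)
position 0: 100 → 0  (bit 4 = 0)
position 2: 011 → 0  (bit 3 = 0)
position 10: 010 → 0  (bit 2 = 0)
position 1: 001 → 0  (bit 1 = 0)
position 8: 000 → 1  (bit 0 = 1)
bits b7..b0 = 00000001 = 1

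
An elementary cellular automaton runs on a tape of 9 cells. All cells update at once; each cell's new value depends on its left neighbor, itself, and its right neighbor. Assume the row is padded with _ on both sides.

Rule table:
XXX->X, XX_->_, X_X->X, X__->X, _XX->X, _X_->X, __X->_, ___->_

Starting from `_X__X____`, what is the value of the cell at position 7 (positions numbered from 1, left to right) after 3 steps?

_XX_XX___
_X_XX_X__
_XXX_XXX_
position 7 holds X

X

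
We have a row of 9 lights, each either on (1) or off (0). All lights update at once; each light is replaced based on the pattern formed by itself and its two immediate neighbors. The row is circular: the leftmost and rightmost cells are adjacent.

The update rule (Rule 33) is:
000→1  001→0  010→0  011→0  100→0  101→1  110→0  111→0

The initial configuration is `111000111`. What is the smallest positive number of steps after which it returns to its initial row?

000010000
111000111

2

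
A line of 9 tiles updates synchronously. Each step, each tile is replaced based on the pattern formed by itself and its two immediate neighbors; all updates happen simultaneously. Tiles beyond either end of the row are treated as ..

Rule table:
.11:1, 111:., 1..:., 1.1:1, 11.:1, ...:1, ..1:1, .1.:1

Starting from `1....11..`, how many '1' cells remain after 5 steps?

5

1.11111.1
111...111
1.1.111.1
11111.111
1...111.1
count of 1: 5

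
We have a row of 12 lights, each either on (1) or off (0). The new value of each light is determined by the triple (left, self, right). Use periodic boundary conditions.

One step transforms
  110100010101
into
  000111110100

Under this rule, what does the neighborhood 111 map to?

0

At position 0 the neighborhood is 111; the next row has 0 there.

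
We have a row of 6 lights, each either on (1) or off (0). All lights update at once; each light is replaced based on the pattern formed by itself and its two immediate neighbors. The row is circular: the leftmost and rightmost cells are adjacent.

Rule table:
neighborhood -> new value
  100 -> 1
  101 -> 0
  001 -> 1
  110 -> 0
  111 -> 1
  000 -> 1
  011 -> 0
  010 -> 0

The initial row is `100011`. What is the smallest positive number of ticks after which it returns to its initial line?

tick 1: 011101
tick 2: 001000
tick 3: 110111
tick 4: 100011

4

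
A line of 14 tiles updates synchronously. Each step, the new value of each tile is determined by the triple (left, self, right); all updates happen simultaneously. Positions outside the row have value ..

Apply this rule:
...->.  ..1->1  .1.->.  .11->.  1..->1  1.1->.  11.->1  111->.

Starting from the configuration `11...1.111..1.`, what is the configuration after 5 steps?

.1...11.11.11.

.11.1....111.1
1.1..1..1..1..
...11.11.11.1.
..1.1..1..1..1
.1...11.11.11.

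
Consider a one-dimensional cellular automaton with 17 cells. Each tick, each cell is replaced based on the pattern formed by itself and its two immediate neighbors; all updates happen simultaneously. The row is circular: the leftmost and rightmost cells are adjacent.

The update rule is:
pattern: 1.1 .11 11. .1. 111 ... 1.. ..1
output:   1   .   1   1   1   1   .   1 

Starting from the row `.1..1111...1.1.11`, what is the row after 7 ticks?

tick 1: 11.1.111.111111.1
tick 2: 11111.111.111111.
tick 3: .11111.111.111111
tick 4: 1.11111.111.11111
tick 5: 11.11111.111.1111
tick 6: 111.11111.111.111
tick 7: 1111.11111.111.11

1111.11111.111.11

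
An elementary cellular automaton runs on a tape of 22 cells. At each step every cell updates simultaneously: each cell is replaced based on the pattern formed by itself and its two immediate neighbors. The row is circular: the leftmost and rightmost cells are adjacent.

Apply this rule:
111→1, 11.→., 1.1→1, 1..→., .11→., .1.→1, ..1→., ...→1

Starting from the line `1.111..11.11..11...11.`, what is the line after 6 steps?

11.....1.1111111..1..1

11.1.....1.......1...1
1.11.111.1.11111.1.1..
11..1.1.111.111.1111..
....1111.1.1.1.1.11...
111..11.111111111...11
11.....1.1111111..1..1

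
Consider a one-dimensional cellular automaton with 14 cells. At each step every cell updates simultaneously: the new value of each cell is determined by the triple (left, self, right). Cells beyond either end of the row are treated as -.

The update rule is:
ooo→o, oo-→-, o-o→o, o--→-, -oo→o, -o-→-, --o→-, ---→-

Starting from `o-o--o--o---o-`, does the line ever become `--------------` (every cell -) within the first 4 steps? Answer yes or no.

step 1: -o------------
step 2: --------------
all cells are - at step 2

yes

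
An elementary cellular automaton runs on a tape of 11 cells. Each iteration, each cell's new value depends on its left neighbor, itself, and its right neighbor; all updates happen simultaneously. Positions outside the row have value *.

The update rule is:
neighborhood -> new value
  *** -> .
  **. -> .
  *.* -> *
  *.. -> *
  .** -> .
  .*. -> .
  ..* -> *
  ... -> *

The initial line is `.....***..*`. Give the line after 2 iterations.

.....***..*

*****...**.
.....***..*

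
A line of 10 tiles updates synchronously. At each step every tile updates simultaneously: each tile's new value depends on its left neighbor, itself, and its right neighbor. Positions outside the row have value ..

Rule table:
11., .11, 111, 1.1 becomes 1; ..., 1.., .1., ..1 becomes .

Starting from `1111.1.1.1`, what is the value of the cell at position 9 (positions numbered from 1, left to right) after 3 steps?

11111.1.1.
111111.1..
1111111...
position 9 holds .

.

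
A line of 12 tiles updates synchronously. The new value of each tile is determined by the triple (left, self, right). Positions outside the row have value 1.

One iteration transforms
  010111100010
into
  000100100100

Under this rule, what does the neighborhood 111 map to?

At position 4 the neighborhood is 111; the next row has 0 there.

0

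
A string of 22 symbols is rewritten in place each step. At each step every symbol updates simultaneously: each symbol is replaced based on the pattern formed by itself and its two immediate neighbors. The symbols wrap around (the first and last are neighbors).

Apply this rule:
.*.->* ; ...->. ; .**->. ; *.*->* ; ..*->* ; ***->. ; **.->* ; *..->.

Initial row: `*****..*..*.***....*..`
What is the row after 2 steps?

....*.**.***..*...**.*
...***.**..*.**..*.***

...***.**..*.**..*.***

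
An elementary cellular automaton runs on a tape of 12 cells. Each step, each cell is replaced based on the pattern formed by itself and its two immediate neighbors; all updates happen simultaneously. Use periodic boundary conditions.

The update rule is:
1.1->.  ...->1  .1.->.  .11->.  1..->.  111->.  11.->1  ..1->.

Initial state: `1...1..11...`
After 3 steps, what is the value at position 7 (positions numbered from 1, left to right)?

1

..1.....1.1.
1...111.....
..1...1.111.
position 7 holds 1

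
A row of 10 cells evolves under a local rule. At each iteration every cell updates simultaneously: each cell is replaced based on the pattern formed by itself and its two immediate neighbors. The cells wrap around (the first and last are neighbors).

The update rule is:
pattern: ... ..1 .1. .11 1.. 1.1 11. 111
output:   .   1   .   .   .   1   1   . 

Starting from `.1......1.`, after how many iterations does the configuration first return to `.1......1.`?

10

iteration 1: 1......1..
iteration 2: ......1..1
iteration 3: .....1..1.
iteration 4: ....1..1..
iteration 5: ...1..1...
iteration 6: ..1..1....
iteration 7: .1..1.....
iteration 8: 1..1......
iteration 9: ..1......1
iteration 10: .1......1.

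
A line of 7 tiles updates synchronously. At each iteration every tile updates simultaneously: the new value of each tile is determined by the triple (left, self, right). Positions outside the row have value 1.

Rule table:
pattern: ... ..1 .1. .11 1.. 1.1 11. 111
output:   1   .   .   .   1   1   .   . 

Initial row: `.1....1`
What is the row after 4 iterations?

1.111..
.1...1.
1.11..1
.1..1..

.1..1..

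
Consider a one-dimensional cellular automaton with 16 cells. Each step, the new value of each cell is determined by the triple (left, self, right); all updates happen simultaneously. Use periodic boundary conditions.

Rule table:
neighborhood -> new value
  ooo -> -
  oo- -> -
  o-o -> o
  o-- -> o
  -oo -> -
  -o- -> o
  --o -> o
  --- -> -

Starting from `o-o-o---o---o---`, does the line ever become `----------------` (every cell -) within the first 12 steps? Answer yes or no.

oooooo-ooo-ooo-o
------o---o---o-
-----ooo-ooo-ooo
o---o---o---o---
oo-ooo-ooo-ooo-o
--o---o---o---o-
-ooo-ooo-ooo-ooo
o---o---o---o---  (repeats step 4; period 4)
step 12: o---o---o---o---
step 12 is o---o---o---o---, still not uniform -

no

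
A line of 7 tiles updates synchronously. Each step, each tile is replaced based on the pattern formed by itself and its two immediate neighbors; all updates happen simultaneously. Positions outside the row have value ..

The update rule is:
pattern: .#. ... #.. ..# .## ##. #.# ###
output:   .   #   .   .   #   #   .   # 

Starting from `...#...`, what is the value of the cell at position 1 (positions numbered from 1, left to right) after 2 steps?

#

##...##
##.#.##
position 1 holds #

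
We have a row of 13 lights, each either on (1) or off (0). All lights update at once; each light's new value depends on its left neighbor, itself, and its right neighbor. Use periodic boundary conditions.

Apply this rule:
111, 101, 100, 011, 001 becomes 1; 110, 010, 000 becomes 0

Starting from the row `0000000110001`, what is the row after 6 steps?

0110101010101

1000001101010
0100011010101
1010110101010
0101101010101
1011010101010
0110101010101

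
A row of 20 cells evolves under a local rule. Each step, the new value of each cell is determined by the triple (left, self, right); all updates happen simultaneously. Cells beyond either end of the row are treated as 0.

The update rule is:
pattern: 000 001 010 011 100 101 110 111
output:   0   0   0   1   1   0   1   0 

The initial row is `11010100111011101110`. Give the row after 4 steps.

00111000000000000011

11000010101010101011
11100000000000000011
10110000000000000011
00111000000000000011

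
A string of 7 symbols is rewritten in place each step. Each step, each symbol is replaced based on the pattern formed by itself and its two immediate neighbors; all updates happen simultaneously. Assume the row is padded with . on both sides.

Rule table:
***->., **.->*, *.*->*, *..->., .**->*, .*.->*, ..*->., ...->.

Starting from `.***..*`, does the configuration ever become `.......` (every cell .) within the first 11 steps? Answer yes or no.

no

.*.*..*
.***..*  (repeats step 0; period 2)
step 11: .*.*..*
step 11 is .*.*..*, still not uniform .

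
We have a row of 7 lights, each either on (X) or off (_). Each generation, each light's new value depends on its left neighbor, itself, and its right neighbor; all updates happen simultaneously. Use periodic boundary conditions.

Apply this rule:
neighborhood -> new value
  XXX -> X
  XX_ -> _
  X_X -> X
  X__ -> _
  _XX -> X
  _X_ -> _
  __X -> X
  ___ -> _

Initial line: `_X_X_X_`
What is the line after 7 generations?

X_X_X__
_X_X__X
X_X__X_
_X__X_X
X__X_X_
__X_X_X
_X_X_X_

_X_X_X_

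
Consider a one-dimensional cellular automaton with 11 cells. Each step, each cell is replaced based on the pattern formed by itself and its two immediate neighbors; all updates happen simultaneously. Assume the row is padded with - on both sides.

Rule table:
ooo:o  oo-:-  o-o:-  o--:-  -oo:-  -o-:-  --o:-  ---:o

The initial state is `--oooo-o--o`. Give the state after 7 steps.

step 1: o--oo------
step 2: ------ooooo
step 3: ooooo--ooo-
step 4: -ooo----o--
step 5: --o--oo---o
step 6: o-------o--
step 7: --ooooo---o

--ooooo---o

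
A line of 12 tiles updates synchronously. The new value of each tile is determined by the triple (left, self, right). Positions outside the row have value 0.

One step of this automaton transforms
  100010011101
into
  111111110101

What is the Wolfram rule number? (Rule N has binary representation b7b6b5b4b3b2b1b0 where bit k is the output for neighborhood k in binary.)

95

position 8: 111 → 0  (bit 7 = 0)
position 9: 110 → 1  (bit 6 = 1)
position 10: 101 → 0  (bit 5 = 0)
position 1: 100 → 1  (bit 4 = 1)
position 7: 011 → 1  (bit 3 = 1)
position 0: 010 → 1  (bit 2 = 1)
position 3: 001 → 1  (bit 1 = 1)
position 2: 000 → 1  (bit 0 = 1)
bits b7..b0 = 01011111 = 95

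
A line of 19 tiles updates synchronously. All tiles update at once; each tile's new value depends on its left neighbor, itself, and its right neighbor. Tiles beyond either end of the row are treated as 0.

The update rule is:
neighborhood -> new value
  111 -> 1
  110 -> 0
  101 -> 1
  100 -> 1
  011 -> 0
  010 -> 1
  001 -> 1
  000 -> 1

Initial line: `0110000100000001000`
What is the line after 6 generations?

generation 1: 1001111111111111111
generation 2: 1110111111111111110
generation 3: 0101011111111111101
generation 4: 1111101111111111011
generation 5: 0111010111111110100
generation 6: 1010111011111101111

1010111011111101111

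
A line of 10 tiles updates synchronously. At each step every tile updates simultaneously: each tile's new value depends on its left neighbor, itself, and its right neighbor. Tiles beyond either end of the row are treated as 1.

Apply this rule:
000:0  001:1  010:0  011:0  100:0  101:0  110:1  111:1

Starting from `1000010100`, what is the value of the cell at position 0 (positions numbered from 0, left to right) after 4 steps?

1000100001
1001000010
1010000100
1000001001
position 0 holds 1

1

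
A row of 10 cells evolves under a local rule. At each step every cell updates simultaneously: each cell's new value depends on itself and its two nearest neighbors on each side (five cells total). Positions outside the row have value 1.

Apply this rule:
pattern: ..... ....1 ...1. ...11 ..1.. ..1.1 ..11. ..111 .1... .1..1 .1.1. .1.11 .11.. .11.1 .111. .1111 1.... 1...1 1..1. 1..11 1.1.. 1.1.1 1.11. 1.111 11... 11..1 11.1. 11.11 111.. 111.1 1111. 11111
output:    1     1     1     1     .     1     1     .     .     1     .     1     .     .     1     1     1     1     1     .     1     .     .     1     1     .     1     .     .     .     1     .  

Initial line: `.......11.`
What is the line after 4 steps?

11111111..
......1...
111111..11
....1....1

....1....1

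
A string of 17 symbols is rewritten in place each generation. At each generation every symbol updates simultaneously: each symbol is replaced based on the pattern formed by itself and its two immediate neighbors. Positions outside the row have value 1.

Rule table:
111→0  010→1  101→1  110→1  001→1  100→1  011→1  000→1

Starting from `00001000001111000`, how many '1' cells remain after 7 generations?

15

11111111111001111
00000000001111000
11111111111001111  (repeats generation 1; period 2)
generation 7: 11111111111001111
count of 1: 15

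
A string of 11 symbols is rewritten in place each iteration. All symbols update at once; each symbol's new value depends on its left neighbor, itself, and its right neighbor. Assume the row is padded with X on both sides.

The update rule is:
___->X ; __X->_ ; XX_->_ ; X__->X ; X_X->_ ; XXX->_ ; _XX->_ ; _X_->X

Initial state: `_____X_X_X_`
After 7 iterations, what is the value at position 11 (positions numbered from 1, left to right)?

XXXX_X_X_X_
_____X_X_X_  (repeats iteration 0; period 2)
iteration 7: XXXX_X_X_X_
position 11 holds _

_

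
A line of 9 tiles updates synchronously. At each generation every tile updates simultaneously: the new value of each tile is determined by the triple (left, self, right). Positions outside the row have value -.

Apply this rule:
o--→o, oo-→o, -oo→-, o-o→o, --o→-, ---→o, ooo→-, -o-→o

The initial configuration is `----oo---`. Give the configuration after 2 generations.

ooo--oooo
--oo----o

--oo----o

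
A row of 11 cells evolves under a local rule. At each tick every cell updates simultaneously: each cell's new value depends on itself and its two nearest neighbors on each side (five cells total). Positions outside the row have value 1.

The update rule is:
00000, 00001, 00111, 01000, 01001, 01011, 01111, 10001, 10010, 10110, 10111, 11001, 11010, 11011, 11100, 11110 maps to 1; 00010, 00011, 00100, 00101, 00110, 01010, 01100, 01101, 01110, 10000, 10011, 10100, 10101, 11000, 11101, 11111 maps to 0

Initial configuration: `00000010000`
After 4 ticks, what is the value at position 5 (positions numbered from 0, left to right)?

00111001010
10101110001
01011010101
10110100011
position 5 holds 1

1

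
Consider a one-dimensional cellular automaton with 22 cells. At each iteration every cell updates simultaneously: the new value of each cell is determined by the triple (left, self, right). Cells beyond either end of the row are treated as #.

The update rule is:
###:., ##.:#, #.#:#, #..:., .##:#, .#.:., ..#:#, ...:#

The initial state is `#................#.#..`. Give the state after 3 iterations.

#.###############.#..#
###.............##..##
..#.##############.##.

..#.##############.##.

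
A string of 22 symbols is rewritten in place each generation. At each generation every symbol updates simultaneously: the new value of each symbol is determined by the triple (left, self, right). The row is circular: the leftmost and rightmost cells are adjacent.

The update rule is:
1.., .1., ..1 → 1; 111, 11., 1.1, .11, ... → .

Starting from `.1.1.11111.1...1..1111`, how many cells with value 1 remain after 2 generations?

.1.1.......11.1111....
11.11.....1.......1...
count of 1: 6

6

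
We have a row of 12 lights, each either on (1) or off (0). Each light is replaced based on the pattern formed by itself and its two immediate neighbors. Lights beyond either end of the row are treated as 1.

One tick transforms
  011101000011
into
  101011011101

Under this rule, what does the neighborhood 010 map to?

1

At position 5 the neighborhood is 010; the next row has 1 there.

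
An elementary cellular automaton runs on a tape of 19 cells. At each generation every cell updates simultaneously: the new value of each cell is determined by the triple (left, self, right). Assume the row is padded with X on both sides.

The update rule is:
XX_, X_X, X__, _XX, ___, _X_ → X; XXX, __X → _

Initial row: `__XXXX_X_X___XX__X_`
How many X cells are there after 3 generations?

X_X__XXXXXXX_XXX_XX
XXXX_X_____XXX_XXX_
___XXXXXXX_X_XXX_XX
count of X: 13

13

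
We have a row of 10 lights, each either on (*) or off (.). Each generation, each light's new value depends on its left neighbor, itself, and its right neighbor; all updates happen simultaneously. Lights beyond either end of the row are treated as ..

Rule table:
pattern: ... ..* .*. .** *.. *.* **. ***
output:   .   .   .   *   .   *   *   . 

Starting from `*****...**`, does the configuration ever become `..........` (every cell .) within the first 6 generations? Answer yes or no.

*...*...**
........**
........**  (fixed point — unchanged through generation 6)
generation 6 is ........**, still not uniform .

no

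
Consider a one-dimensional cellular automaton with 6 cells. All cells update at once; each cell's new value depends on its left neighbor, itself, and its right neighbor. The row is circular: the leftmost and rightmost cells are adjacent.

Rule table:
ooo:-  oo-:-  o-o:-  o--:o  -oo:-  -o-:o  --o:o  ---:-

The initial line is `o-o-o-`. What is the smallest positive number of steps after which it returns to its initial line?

o-o-o-

1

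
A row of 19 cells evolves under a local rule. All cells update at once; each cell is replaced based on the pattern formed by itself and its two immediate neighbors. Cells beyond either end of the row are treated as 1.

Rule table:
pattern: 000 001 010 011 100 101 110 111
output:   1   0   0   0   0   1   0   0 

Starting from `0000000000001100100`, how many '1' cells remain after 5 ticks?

10

0111111111100000000
1000000000001111110
0011111111100000001
0000000000001111100
0111111111100000000
count of 1: 10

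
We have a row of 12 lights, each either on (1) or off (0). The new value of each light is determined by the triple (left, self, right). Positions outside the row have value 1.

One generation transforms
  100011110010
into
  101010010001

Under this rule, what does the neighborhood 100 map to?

0

At position 1 the neighborhood is 100; the next row has 0 there.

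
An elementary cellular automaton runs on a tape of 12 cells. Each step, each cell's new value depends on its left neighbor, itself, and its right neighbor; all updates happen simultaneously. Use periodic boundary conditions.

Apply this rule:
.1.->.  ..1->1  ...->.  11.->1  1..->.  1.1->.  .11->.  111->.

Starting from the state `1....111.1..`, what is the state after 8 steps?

....1..1...1
...1..1...1.
..1..1...1..
.1..1...1...
1..1...1....
..1...1....1
.1...1....1.
1...1....1..

1...1....1..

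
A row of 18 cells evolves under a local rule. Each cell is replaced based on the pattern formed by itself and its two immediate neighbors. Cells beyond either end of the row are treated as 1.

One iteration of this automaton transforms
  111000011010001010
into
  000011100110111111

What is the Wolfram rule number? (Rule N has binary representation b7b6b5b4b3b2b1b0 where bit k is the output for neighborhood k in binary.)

position 0: 111 → 0  (bit 7 = 0)
position 2: 110 → 0  (bit 6 = 0)
position 9: 101 → 1  (bit 5 = 1)
position 3: 100 → 0  (bit 4 = 0)
position 7: 011 → 0  (bit 3 = 0)
position 10: 010 → 1  (bit 2 = 1)
position 6: 001 → 1  (bit 1 = 1)
position 4: 000 → 1  (bit 0 = 1)
bits b7..b0 = 00100111 = 39

39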